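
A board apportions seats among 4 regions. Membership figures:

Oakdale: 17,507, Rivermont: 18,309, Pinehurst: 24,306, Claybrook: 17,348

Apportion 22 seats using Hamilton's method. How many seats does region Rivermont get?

5

Standard divisor: 77470 ÷ 22 ≈ 3521.364.
Standard quotas: Oakdale 4.9717, Rivermont 5.1994, Pinehurst 6.9024, Claybrook 4.9265.
Lower quotas: Oakdale 4, Rivermont 5, Pinehurst 6, Claybrook 4 (sum 19, leaving 3 seats).
Remainders in descending order: Oakdale 0.9717, Claybrook 0.9265, Pinehurst 0.9024, Rivermont 0.1994.
Largest remainders: Oakdale, Claybrook, Pinehurst receive the extra seats.
Rivermont receives 5.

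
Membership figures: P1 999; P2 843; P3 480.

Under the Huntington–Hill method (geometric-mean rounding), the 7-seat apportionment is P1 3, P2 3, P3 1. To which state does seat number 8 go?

Priority for the next seat is population ÷ (√(s·(s+1))).
Priorities: P1 288.386, P2 243.353, P3 339.411.
Highest priority: P3.

P3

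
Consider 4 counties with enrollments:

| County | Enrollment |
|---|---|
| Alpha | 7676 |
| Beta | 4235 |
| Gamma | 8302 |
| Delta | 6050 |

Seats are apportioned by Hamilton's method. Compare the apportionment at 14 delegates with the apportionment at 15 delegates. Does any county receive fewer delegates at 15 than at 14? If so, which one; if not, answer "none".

At 14 seats: Alpha 4, Beta 2, Gamma 5, Delta 3.
At 15 seats: Alpha 4, Beta 2, Gamma 5, Delta 4.
No county's allocation decreased.

none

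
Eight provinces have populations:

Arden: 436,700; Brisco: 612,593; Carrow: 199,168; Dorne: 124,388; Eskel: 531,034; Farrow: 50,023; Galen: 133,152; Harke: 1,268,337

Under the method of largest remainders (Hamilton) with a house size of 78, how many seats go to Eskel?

The standard divisor is 3355395/78 ≈ 43017.885.
Standard quotas: Arden 10.1516, Brisco 14.2404, Carrow 4.6299, Dorne 2.8915, Eskel 12.3445, Farrow 1.1628, Galen 3.0953, Harke 29.4839.
Lower quotas: Arden 10, Brisco 14, Carrow 4, Dorne 2, Eskel 12, Farrow 1, Galen 3, Harke 29 (sum 75, leaving 3 seats).
Remainders in descending order: Dorne 0.8915, Carrow 0.6299, Harke 0.4839, Eskel 0.3445, Brisco 0.2404, Farrow 0.1628, Arden 0.1516, Galen 0.0953.
The surplus seats go to Dorne, Carrow, Harke.
Eskel receives 12.

12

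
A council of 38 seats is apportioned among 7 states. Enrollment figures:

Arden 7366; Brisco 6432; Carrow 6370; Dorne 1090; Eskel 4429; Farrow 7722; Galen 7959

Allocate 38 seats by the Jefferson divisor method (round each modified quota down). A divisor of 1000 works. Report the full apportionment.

Arden 7, Brisco 6, Carrow 6, Dorne 1, Eskel 4, Farrow 7, Galen 7

With modified divisor 1000: modified quotas Arden 7.366, Brisco 6.432, Carrow 6.370, Dorne 1.090, Eskel 4.429, Farrow 7.722, Galen 7.959.
Rounding down: Arden 7, Brisco 6, Carrow 6, Dorne 1, Eskel 4, Farrow 7, Galen 7 (total 38).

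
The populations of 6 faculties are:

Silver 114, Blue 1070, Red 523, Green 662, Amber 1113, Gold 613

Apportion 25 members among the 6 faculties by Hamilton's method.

Silver=1; Blue=6; Red=3; Green=4; Amber=7; Gold=4

The standard divisor is 4095/25 ≈ 163.8.
Standard quotas: Silver 0.696, Blue 6.532, Red 3.193, Green 4.042, Amber 6.795, Gold 3.742.
Lower quotas: Silver 0, Blue 6, Red 3, Green 4, Amber 6, Gold 3 (sum 22, leaving 3 seats).
Remainders in descending order: Amber 0.795, Gold 0.742, Silver 0.696, Blue 0.532, Red 0.193, Green 0.042.
The surplus seats go to Amber, Gold, Silver.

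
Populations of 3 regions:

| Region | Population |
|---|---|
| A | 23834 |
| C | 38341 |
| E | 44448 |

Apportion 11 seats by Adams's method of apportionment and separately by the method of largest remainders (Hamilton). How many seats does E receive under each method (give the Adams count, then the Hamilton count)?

4 and 5

Adams: A 3, C 4, E 4.
Hamilton: A 2, C 4, E 5.
E gets 4 under Adams and 5 under Hamilton.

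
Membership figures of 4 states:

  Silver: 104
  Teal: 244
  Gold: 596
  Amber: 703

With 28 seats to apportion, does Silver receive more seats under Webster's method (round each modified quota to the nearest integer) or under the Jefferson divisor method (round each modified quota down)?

Webster: Silver 2, Teal 4, Gold 10, Amber 12.
Jefferson: Silver 1, Teal 4, Gold 11, Amber 12.
Silver gets 2 under Webster and 1 under Jefferson.

Webster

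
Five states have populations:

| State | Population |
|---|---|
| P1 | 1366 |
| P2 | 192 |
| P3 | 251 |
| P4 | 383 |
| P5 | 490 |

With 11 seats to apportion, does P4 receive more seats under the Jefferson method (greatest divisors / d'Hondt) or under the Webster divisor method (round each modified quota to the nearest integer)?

Webster

Jefferson: P1 7, P2 0, P3 1, P4 1, P5 2.
Webster: P1 5, P2 1, P3 1, P4 2, P5 2.
P4 gets 1 under Jefferson and 2 under Webster.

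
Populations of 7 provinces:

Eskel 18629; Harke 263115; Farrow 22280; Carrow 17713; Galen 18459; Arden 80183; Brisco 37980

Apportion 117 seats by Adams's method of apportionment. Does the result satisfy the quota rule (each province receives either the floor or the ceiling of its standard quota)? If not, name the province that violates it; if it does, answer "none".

Standard quotas: Eskel 4.755, Harke 67.162, Farrow 5.687, Carrow 4.521, Galen 4.712, Arden 20.467, Brisco 9.695.
Adams allocation: Eskel 5, Harke 66, Farrow 6, Carrow 5, Galen 5, Arden 20, Brisco 10.
Harke has quota 67.162 (lower 67, upper 68) but receives 66 — outside the quota interval.

Harke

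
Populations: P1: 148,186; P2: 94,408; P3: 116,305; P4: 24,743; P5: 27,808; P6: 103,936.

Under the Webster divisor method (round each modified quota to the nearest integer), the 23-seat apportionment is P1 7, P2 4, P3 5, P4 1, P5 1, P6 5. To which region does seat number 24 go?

Priority for the next seat is population ÷ (current seats + 0.5).
Priorities: P1 19758.133, P2 20979.556, P3 21146.364, P4 16495.333, P5 18538.667, P6 18897.455.
Highest priority: P3.

P3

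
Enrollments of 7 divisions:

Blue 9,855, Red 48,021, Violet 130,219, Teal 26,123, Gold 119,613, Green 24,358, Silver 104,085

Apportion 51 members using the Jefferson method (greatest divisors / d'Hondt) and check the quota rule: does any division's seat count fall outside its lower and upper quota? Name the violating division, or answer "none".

none

Standard quotas: Blue 1.087, Red 5.298, Violet 14.366, Teal 2.882, Gold 13.196, Green 2.687, Silver 11.483.
Jefferson allocation: Blue 1, Red 5, Violet 15, Teal 3, Gold 13, Green 2, Silver 12.
Every allocation lies between the lower and upper quota.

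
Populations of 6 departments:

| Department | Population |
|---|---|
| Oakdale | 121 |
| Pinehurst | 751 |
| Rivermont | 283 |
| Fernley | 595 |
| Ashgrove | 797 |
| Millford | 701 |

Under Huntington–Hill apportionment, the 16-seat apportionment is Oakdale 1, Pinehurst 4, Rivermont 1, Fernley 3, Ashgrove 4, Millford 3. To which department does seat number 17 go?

Millford

Priority for the next seat is population ÷ (√(s·(s+1))).
Priorities: Oakdale 85.560, Pinehurst 167.929, Rivermont 200.111, Fernley 171.762, Ashgrove 178.215, Millford 202.361.
Highest priority: Millford.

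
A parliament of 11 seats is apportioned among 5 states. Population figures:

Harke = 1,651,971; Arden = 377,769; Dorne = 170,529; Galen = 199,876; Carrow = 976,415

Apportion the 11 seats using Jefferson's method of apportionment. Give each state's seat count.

Harke: 6; Arden: 1; Dorne: 0; Galen: 0; Carrow: 4

Standard divisor 3376560/11 ≈ 306960; standard quotas: Harke 5.382, Arden 1.231, Dorne 0.556, Galen 0.651, Carrow 3.181.
Rounding down gives 5, 1, 0, 0, 3 = 9 seats, so the divisor must be adjusted.
With modified divisor 240000: modified quotas Harke 6.883, Arden 1.574, Dorne 0.711, Galen 0.833, Carrow 4.068.
Rounding down: Harke 6, Arden 1, Dorne 0, Galen 0, Carrow 4 (total 11).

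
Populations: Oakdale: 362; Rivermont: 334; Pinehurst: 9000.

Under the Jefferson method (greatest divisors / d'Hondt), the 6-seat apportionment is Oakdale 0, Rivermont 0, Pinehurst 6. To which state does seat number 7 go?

Priority for the next seat is population ÷ (current seats + 1).
Priorities: Oakdale 362.000, Rivermont 334.000, Pinehurst 1285.714.
Highest priority: Pinehurst.

Pinehurst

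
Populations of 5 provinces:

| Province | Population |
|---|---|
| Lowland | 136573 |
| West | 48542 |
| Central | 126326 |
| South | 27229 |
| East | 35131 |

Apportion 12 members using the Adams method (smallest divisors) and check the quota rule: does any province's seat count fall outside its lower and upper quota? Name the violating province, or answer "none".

Standard quotas: Lowland 4.384, West 1.558, Central 4.055, South 0.874, East 1.128.
Adams allocation: Lowland 4, West 2, Central 4, South 1, East 1.
Every allocation lies between the lower and upper quota.

none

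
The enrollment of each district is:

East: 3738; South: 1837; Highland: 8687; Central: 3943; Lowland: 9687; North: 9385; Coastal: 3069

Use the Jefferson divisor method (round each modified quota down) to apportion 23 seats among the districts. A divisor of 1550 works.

East: 2, South: 1, Highland: 5, Central: 2, Lowland: 6, North: 6, Coastal: 1

With modified divisor 1550: modified quotas East 2.412, South 1.185, Highland 5.605, Central 2.544, Lowland 6.250, North 6.055, Coastal 1.980.
Rounding down: East 2, South 1, Highland 5, Central 2, Lowland 6, North 6, Coastal 1 (total 23).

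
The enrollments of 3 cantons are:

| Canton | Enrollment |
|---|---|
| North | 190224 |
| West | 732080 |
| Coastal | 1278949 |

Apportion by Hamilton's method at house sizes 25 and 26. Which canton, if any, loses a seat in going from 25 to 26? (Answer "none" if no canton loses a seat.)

none

At 25 seats: North 2, West 8, Coastal 15.
At 26 seats: North 2, West 9, Coastal 15.
No canton's allocation decreased.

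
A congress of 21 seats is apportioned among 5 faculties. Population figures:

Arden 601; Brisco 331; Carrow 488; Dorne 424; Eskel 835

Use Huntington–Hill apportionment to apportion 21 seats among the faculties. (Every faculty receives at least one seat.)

Arden: 5, Brisco: 3, Carrow: 4, Dorne: 3, Eskel: 6

With divisor 132: modified quotas Arden 4.553, Brisco 2.508, Carrow 3.697, Dorne 3.212, Eskel 6.326.
Geometric-mean thresholds: Arden √(4·5)=4.472, Brisco √(2·3)=2.449, Carrow √(3·4)=3.464, Dorne √(3·4)=3.464, Eskel √(6·7)=6.481.
Each quota rounded against its threshold gives Arden 5, Brisco 3, Carrow 4, Dorne 3, Eskel 6 (total 21).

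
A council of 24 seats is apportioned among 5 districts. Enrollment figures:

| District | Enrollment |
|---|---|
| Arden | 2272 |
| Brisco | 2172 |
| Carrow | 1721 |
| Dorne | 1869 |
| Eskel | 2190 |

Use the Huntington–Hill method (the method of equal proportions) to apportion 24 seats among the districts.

With divisor 416: modified quotas Arden 5.462, Brisco 5.221, Carrow 4.137, Dorne 4.493, Eskel 5.264.
Geometric-mean thresholds: Arden √(5·6)=5.477, Brisco √(5·6)=5.477, Carrow √(4·5)=4.472, Dorne √(4·5)=4.472, Eskel √(5·6)=5.477.
Each quota rounded against its threshold gives Arden 5, Brisco 5, Carrow 4, Dorne 5, Eskel 5 (total 24).

Arden 5; Brisco 5; Carrow 4; Dorne 5; Eskel 5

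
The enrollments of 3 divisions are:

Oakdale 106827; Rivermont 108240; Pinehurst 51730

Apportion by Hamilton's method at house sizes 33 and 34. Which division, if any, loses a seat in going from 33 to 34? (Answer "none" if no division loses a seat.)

Pinehurst

At 33 seats: Oakdale 13, Rivermont 13, Pinehurst 7.
At 34 seats: Oakdale 14, Rivermont 14, Pinehurst 6.
Pinehurst drops from 7 to 6.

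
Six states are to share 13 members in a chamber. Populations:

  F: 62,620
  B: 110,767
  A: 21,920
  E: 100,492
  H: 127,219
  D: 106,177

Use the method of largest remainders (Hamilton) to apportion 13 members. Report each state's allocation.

F: 1, B: 3, A: 1, E: 2, H: 3, D: 3

Total 529195; standard divisor 529195/13 ≈ 40707.308.
Standard quotas: F 1.5383, B 2.7211, A 0.5385, E 2.4686, H 3.1252, D 2.6083.
Lower quotas: F 1, B 2, A 0, E 2, H 3, D 2 (sum 10, leaving 3 seats).
Remainders in descending order: B 0.7211, D 0.6083, A 0.5385, F 0.5383, E 0.4686, H 0.1252.
The surplus seats go to B, D, A.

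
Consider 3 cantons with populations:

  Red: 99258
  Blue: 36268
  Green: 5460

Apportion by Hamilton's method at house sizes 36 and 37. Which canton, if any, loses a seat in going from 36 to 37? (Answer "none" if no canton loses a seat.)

At 36 seats: Red 25, Blue 9, Green 2.
At 37 seats: Red 26, Blue 10, Green 1.
Green drops from 2 to 1.

Green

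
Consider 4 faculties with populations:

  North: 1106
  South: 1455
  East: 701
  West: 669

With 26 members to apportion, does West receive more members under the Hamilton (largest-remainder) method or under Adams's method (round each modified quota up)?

Hamilton: North 7, South 10, East 5, West 4.
Adams: North 7, South 9, East 5, West 5.
West gets 4 under Hamilton and 5 under Adams.

Adams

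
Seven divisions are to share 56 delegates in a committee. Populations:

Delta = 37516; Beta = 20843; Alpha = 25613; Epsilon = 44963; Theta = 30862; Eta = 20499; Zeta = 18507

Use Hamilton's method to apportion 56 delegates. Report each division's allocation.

Total 198803; standard divisor 198803/56 ≈ 3550.054.
Standard quotas: Delta 10.5677, Beta 5.8712, Alpha 7.2148, Epsilon 12.6654, Theta 8.6934, Eta 5.7743, Zeta 5.2132.
Lower quotas: Delta 10, Beta 5, Alpha 7, Epsilon 12, Theta 8, Eta 5, Zeta 5 (sum 52, leaving 4 seats).
Remainders in descending order: Beta 0.8712, Eta 0.7743, Theta 0.6934, Epsilon 0.6654, Delta 0.5677, Alpha 0.2148, Zeta 0.2132.
The surplus seats go to Beta, Eta, Theta, Epsilon.

Delta 10, Beta 6, Alpha 7, Epsilon 13, Theta 9, Eta 6, Zeta 5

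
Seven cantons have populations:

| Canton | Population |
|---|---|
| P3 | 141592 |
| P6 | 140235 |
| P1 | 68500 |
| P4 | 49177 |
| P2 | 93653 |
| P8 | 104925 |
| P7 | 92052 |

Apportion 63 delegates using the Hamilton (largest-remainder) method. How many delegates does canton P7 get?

Total 690134; standard divisor 690134/63 ≈ 10954.508.
Standard quotas: P3 12.9255, P6 12.8016, P1 6.2531, P4 4.4892, P2 8.5493, P8 9.5782, P7 8.4031.
Lower quotas: P3 12, P6 12, P1 6, P4 4, P2 8, P8 9, P7 8 (sum 59, leaving 4 seats).
Remainders in descending order: P3 0.9255, P6 0.8016, P8 0.5782, P2 0.5493, P4 0.4892, P7 0.4031, P1 0.2531.
The surplus seats go to P3, P6, P8, P2.
P7 receives 8.

8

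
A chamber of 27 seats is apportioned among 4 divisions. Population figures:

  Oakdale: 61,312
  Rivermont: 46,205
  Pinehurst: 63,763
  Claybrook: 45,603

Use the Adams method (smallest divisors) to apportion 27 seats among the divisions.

Standard divisor 216883/27 ≈ 8032.704; standard quotas: Oakdale 7.633, Rivermont 5.752, Pinehurst 7.938, Claybrook 5.677.
Rounding up gives 8, 6, 8, 6 = 28 seats, so the divisor must be adjusted.
With modified divisor 8900: modified quotas Oakdale 6.889, Rivermont 5.192, Pinehurst 7.164, Claybrook 5.124.
Rounding up: Oakdale 7, Rivermont 6, Pinehurst 8, Claybrook 6 (total 27).

Oakdale=7, Rivermont=6, Pinehurst=8, Claybrook=6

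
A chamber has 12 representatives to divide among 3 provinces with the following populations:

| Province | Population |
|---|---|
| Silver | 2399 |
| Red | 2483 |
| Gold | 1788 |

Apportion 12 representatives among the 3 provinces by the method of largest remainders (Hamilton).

Silver=4, Red=5, Gold=3

The standard divisor is 6670/12 ≈ 555.833.
Standard quotas: Silver 4.316, Red 4.467, Gold 3.217.
Lower quotas: Silver 4, Red 4, Gold 3 (sum 11, leaving 1 seat).
Remainders in descending order: Red 0.467, Silver 0.316, Gold 0.217.
Largest remainder: Red receives the extra seat.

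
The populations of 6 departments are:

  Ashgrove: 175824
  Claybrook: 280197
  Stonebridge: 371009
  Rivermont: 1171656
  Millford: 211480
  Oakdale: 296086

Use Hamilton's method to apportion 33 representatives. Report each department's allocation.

Ashgrove=2; Claybrook=4; Stonebridge=5; Rivermont=15; Millford=3; Oakdale=4

The standard divisor is 2506252/33 ≈ 75947.03.
Standard quotas: Ashgrove 2.3151, Claybrook 3.6894, Stonebridge 4.8851, Rivermont 15.4273, Millford 2.7846, Oakdale 3.8986.
Lower quotas: Ashgrove 2, Claybrook 3, Stonebridge 4, Rivermont 15, Millford 2, Oakdale 3 (sum 29, leaving 4 seats).
Remainders in descending order: Oakdale 0.8986, Stonebridge 0.8851, Millford 0.7846, Claybrook 0.6894, Rivermont 0.4273, Ashgrove 0.3151.
Largest remainders: Oakdale, Stonebridge, Millford, Claybrook receive the extra seats.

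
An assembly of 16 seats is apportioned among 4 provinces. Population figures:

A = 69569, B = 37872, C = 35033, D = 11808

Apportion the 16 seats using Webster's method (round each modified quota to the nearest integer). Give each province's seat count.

A: 7; B: 4; C: 4; D: 1

Standard divisor 154282/16 ≈ 9642.625; standard quotas: A 7.215, B 3.928, C 3.633, D 1.225.
Rounding to the nearest integer gives A 7, B 4, C 4, D 1 — total 16, matching the house size, so no adjustment is needed.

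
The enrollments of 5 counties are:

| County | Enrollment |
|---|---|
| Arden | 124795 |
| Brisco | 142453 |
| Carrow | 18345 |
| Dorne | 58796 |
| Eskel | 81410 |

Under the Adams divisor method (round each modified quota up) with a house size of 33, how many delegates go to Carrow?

2

Standard divisor 425799/33 ≈ 12903; standard quotas: Arden 9.672, Brisco 11.040, Carrow 1.422, Dorne 4.557, Eskel 6.309.
Rounding up gives 10, 12, 2, 5, 7 = 36 seats, so the divisor must be adjusted.
With modified divisor 14100: modified quotas Arden 8.851, Brisco 10.103, Carrow 1.301, Dorne 4.170, Eskel 5.774.
Rounding up: Arden 9, Brisco 11, Carrow 2, Dorne 5, Eskel 6 (total 33).
Carrow receives 2.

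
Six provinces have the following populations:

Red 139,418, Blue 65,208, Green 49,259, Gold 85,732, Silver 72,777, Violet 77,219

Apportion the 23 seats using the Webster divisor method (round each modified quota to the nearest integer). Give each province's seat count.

Red=7, Blue=3, Green=2, Gold=4, Silver=3, Violet=4

Standard divisor 489613/23 ≈ 21287.522; standard quotas: Red 6.549, Blue 3.063, Green 2.314, Gold 4.027, Silver 3.419, Violet 3.627.
Rounding to the nearest integer gives Red 7, Blue 3, Green 2, Gold 4, Silver 3, Violet 4 — total 23, matching the house size, so no adjustment is needed.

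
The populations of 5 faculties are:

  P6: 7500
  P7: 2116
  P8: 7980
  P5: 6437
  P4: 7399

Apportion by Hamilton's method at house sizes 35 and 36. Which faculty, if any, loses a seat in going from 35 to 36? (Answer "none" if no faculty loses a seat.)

P7

At 35 seats: P6 8, P7 3, P8 9, P5 7, P4 8.
At 36 seats: P6 9, P7 2, P8 9, P5 7, P4 9.
P7 drops from 3 to 2.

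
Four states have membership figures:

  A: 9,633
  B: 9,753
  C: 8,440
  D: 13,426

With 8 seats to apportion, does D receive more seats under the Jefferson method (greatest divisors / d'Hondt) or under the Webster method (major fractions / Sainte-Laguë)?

Jefferson: A 2, B 2, C 1, D 3.
Webster: A 2, B 2, C 2, D 2.
D gets 3 under Jefferson and 2 under Webster.

Jefferson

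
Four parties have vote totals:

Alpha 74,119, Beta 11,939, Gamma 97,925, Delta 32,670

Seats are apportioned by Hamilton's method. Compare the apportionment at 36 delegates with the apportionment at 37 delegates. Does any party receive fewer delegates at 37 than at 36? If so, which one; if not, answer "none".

Delta

At 36 seats: Alpha 12, Beta 2, Gamma 16, Delta 6.
At 37 seats: Alpha 13, Beta 2, Gamma 17, Delta 5.
Delta drops from 6 to 5.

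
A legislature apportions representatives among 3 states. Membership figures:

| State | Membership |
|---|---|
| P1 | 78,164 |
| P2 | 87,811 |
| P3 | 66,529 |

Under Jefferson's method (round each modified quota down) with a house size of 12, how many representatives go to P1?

Standard divisor 232504/12 ≈ 19375.333; standard quotas: P1 4.034, P2 4.532, P3 3.434.
Rounding down gives 4, 4, 3 = 11 seats, so the divisor must be adjusted.
With modified divisor 17100: modified quotas P1 4.571, P2 5.135, P3 3.891.
Rounding down: P1 4, P2 5, P3 3 (total 12).
P1 receives 4.

4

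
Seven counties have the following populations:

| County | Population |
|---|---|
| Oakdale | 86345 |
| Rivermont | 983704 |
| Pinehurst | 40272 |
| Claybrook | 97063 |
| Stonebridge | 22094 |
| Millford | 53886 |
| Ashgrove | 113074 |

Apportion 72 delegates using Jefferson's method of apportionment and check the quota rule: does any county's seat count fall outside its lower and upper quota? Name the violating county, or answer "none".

Rivermont

Standard quotas: Oakdale 4.452, Rivermont 50.720, Pinehurst 2.076, Claybrook 5.005, Stonebridge 1.139, Millford 2.778, Ashgrove 5.830.
Jefferson allocation: Oakdale 4, Rivermont 52, Pinehurst 2, Claybrook 5, Stonebridge 1, Millford 2, Ashgrove 6.
Rivermont has quota 50.720 (lower 50, upper 51) but receives 52 — outside the quota interval.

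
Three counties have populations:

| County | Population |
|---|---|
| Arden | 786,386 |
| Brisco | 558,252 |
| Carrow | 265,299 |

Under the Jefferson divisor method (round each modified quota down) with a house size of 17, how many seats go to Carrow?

Standard divisor 1609937/17 ≈ 94702.176; standard quotas: Arden 8.304, Brisco 5.895, Carrow 2.801.
Rounding down gives 8, 5, 2 = 15 seats, so the divisor must be adjusted.
With modified divisor 87693.3: modified quotas Arden 8.967, Brisco 6.366, Carrow 3.025.
Rounding down: Arden 8, Brisco 6, Carrow 3 (total 17).
Carrow receives 3.

3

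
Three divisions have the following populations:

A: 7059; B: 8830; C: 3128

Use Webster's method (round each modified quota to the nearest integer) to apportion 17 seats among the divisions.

Standard divisor 19017/17 ≈ 1118.647; standard quotas: A 6.310, B 7.893, C 2.796.
Rounding to the nearest integer gives A 6, B 8, C 3 — total 17, matching the house size, so no adjustment is needed.

A: 6, B: 8, C: 3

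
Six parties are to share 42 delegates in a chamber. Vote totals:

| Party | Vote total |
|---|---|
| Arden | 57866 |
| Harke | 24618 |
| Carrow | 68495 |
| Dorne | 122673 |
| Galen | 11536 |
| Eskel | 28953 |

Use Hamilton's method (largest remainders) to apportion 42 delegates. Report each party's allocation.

Standard divisor: 314141 ÷ 42 ≈ 7479.548.
Standard quotas: Arden 7.7366, Harke 3.2914, Carrow 9.1576, Dorne 16.4011, Galen 1.5423, Eskel 3.8710.
Lower quotas: Arden 7, Harke 3, Carrow 9, Dorne 16, Galen 1, Eskel 3 (sum 39, leaving 3 seats).
Remainders in descending order: Eskel 0.8710, Arden 0.7366, Galen 0.5423, Dorne 0.4011, Harke 0.2914, Carrow 0.1576.
Largest remainders: Eskel, Arden, Galen receive the extra seats.

Arden: 8; Harke: 3; Carrow: 9; Dorne: 16; Galen: 2; Eskel: 4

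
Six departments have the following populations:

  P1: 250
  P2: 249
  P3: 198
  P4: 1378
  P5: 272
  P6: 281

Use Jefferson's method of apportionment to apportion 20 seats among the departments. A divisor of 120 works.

P1 2, P2 2, P3 1, P4 11, P5 2, P6 2

With modified divisor 120: modified quotas P1 2.083, P2 2.075, P3 1.650, P4 11.483, P5 2.267, P6 2.342.
Rounding down: P1 2, P2 2, P3 1, P4 11, P5 2, P6 2 (total 20).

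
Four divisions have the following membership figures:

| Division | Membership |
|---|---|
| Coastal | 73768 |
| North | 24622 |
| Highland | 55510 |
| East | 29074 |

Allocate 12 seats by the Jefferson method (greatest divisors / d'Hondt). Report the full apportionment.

Coastal 5, North 1, Highland 4, East 2

Standard divisor 182974/12 ≈ 15247.833; standard quotas: Coastal 4.838, North 1.615, Highland 3.641, East 1.907.
Rounding down gives 4, 1, 3, 1 = 9 seats, so the divisor must be adjusted.
With modified divisor 13100: modified quotas Coastal 5.631, North 1.880, Highland 4.237, East 2.219.
Rounding down: Coastal 5, North 1, Highland 4, East 2 (total 12).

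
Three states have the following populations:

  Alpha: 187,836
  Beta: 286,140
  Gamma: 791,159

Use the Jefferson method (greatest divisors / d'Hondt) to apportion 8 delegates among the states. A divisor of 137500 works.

With modified divisor 137500: modified quotas Alpha 1.366, Beta 2.081, Gamma 5.754.
Rounding down: Alpha 1, Beta 2, Gamma 5 (total 8).

Alpha 1, Beta 2, Gamma 5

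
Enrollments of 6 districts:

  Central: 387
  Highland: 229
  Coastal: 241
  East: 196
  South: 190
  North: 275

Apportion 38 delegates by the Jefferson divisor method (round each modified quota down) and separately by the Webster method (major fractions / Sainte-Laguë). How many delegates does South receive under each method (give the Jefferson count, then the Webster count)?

4 and 5

Jefferson: Central 10, Highland 6, Coastal 6, East 5, South 4, North 7.
Webster: Central 9, Highland 6, Coastal 6, East 5, South 5, North 7.
South gets 4 under Jefferson and 5 under Webster.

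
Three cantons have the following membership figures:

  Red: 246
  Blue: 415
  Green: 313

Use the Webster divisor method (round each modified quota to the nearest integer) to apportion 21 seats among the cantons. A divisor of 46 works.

With modified divisor 46: modified quotas Red 5.348, Blue 9.022, Green 6.804.
Rounding to the nearest integer: Red 5, Blue 9, Green 7 (total 21).

Red 5, Blue 9, Green 7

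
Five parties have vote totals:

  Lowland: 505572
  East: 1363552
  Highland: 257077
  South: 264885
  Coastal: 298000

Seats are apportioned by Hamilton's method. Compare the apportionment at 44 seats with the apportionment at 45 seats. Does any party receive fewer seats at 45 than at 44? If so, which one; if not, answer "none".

At 44 seats: Lowland 8, East 22, Highland 4, South 5, Coastal 5.
At 45 seats: Lowland 9, East 23, Highland 4, South 4, Coastal 5.
South drops from 5 to 4.

South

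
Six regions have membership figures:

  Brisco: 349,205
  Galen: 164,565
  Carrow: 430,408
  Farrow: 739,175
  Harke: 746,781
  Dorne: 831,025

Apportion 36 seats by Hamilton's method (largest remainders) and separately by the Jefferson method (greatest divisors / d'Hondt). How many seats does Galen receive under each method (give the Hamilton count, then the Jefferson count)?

Hamilton: Brisco 4, Galen 2, Carrow 5, Farrow 8, Harke 8, Dorne 9.
Jefferson: Brisco 4, Galen 1, Carrow 5, Farrow 8, Harke 8, Dorne 10.
Galen gets 2 under Hamilton and 1 under Jefferson.

2 and 1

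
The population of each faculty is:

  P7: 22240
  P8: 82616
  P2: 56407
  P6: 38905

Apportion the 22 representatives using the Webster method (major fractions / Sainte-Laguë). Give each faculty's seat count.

P7=3; P8=9; P2=6; P6=4

Standard divisor 200168/22 ≈ 9098.545; standard quotas: P7 2.444, P8 9.080, P2 6.200, P6 4.276.
Rounding to the nearest integer gives 2, 9, 6, 4 = 21 seats, so the divisor must be adjusted.
With modified divisor 8800: modified quotas P7 2.527, P8 9.388, P2 6.410, P6 4.421.
Rounding to the nearest integer: P7 3, P8 9, P2 6, P6 4 (total 22).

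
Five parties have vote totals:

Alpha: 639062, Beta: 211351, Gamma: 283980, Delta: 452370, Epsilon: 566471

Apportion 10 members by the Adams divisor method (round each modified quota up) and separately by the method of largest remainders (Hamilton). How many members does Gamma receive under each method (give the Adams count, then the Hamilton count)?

2 and 1

Adams: Alpha 3, Beta 1, Gamma 2, Delta 2, Epsilon 2.
Hamilton: Alpha 3, Beta 1, Gamma 1, Delta 2, Epsilon 3.
Gamma gets 2 under Adams and 1 under Hamilton.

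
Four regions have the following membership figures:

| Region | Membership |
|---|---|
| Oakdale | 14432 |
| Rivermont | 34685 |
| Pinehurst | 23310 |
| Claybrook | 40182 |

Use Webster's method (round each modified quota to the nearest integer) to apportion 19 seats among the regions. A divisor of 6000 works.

Oakdale 2, Rivermont 6, Pinehurst 4, Claybrook 7

With modified divisor 6000: modified quotas Oakdale 2.405, Rivermont 5.781, Pinehurst 3.885, Claybrook 6.697.
Rounding to the nearest integer: Oakdale 2, Rivermont 6, Pinehurst 4, Claybrook 7 (total 19).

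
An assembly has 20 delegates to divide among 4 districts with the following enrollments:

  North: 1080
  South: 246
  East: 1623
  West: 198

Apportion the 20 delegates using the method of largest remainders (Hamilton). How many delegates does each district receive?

Standard divisor: 3147 ÷ 20 ≈ 157.35.
Standard quotas: North 6.864, South 1.563, East 10.315, West 1.258.
Lower quotas: North 6, South 1, East 10, West 1 (sum 18, leaving 2 seats).
Remainders in descending order: North 0.864, South 0.563, East 0.315, West 0.258.
The surplus seats go to North, South.

North 7, South 2, East 10, West 1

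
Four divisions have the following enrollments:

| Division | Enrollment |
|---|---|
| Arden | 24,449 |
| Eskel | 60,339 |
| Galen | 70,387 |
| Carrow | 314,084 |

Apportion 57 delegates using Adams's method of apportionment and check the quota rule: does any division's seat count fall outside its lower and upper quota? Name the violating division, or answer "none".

Standard quotas: Arden 2.970, Eskel 7.329, Galen 8.550, Carrow 38.151.
Adams allocation: Arden 3, Eskel 8, Galen 9, Carrow 37.
Carrow has quota 38.151 (lower 38, upper 39) but receives 37 — outside the quota interval.

Carrow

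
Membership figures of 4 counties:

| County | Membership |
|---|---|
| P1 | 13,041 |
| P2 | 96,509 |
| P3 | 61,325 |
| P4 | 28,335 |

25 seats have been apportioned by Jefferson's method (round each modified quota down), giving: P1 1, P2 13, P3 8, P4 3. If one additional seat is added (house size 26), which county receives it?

P4

Priority for the next seat is population ÷ (current seats + 1).
Priorities: P1 6520.500, P2 6893.500, P3 6813.889, P4 7083.750.
Highest priority: P4.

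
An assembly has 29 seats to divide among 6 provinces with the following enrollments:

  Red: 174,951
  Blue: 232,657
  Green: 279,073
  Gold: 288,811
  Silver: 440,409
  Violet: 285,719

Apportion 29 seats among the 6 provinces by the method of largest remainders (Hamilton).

The standard divisor is 1701620/29 ≈ 58676.552.
Standard quotas: Red 2.9816, Blue 3.9651, Green 4.7561, Gold 4.9221, Silver 7.5057, Violet 4.8694.
Lower quotas: Red 2, Blue 3, Green 4, Gold 4, Silver 7, Violet 4 (sum 24, leaving 5 seats).
Remainders in descending order: Red 0.9816, Blue 0.9651, Gold 0.9221, Violet 0.8694, Green 0.7561, Silver 0.5057.
Largest remainders: Red, Blue, Gold, Violet, Green receive the extra seats.

Red 3, Blue 4, Green 5, Gold 5, Silver 7, Violet 5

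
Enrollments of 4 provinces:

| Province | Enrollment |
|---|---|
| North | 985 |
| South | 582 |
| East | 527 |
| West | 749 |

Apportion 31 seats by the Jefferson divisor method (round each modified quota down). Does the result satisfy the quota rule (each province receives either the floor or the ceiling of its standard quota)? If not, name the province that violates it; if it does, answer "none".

Standard quotas: North 10.740, South 6.346, East 5.746, West 8.167.
Jefferson allocation: North 11, South 6, East 6, West 8.
Every allocation lies between the lower and upper quota.

none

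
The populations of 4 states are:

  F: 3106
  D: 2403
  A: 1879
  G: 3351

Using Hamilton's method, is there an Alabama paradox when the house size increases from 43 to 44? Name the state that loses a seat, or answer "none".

At 43 seats: F 12, D 10, A 8, G 13.
At 44 seats: F 13, D 10, A 7, G 14.
A drops from 8 to 7.

A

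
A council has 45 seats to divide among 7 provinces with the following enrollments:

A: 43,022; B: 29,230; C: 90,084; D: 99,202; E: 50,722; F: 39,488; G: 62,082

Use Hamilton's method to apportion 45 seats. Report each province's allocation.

A 5, B 3, C 10, D 11, E 5, F 4, G 7

Total 413830; standard divisor 413830/45 ≈ 9196.222.
Standard quotas: A 4.6782, B 3.1785, C 9.7958, D 10.7873, E 5.5155, F 4.2939, G 6.7508.
Lower quotas: A 4, B 3, C 9, D 10, E 5, F 4, G 6 (sum 41, leaving 4 seats).
Remainders in descending order: C 0.7958, D 0.7873, G 0.7508, A 0.6782, E 0.5155, F 0.2939, B 0.1785.
Largest remainders: C, D, G, A receive the extra seats.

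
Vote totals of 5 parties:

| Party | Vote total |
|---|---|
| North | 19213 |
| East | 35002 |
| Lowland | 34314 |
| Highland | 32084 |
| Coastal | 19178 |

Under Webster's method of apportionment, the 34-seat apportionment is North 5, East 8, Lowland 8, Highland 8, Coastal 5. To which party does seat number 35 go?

Priority for the next seat is population ÷ (current seats + 0.5).
Priorities: North 3493.273, East 4117.882, Lowland 4036.941, Highland 3774.588, Coastal 3486.909.
Highest priority: East.

East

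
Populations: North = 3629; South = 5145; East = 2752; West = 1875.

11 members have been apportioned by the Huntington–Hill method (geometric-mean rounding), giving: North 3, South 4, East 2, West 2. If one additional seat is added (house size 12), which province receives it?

Priority for the next seat is population ÷ (√(s·(s+1))).
Priorities: North 1047.602, South 1150.457, East 1123.499, West 765.466.
Highest priority: South.

South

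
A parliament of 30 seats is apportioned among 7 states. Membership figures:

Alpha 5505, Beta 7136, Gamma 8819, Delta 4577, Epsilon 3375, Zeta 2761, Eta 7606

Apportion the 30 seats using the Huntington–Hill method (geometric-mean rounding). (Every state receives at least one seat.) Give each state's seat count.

Alpha 4, Beta 5, Gamma 7, Delta 3, Epsilon 3, Zeta 2, Eta 6

With divisor 1341: modified quotas Alpha 4.105, Beta 5.321, Gamma 6.576, Delta 3.413, Epsilon 2.517, Zeta 2.059, Eta 5.672.
Geometric-mean thresholds: Alpha √(4·5)=4.472, Beta √(5·6)=5.477, Gamma √(6·7)=6.481, Delta √(3·4)=3.464, Epsilon √(2·3)=2.449, Zeta √(2·3)=2.449, Eta √(5·6)=5.477.
Each quota rounded against its threshold gives Alpha 4, Beta 5, Gamma 7, Delta 3, Epsilon 3, Zeta 2, Eta 6 (total 30).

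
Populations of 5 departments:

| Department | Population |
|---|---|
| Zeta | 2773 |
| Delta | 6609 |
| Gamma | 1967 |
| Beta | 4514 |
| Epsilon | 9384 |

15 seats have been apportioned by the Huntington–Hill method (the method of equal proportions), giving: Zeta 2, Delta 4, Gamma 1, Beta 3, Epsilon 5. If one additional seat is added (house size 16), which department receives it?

Epsilon

Priority for the next seat is population ÷ (√(s·(s+1))).
Priorities: Zeta 1132.073, Delta 1477.817, Gamma 1390.879, Beta 1303.080, Epsilon 1713.276.
Highest priority: Epsilon.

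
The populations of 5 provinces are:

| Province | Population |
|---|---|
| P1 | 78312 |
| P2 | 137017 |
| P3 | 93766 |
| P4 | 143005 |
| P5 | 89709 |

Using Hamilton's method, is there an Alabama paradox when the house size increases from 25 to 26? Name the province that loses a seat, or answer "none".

At 25 seats: P1 4, P2 6, P3 4, P4 7, P5 4.
At 26 seats: P1 4, P2 7, P3 4, P4 7, P5 4.
No province's allocation decreased.

none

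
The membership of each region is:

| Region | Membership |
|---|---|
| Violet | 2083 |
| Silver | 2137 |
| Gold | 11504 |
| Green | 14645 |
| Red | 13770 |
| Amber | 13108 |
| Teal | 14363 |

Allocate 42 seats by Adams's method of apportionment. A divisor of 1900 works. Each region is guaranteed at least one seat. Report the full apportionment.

With modified divisor 1900: modified quotas Violet 1.096, Silver 1.125, Gold 6.055, Green 7.708, Red 7.247, Amber 6.899, Teal 7.559.
Rounding up: Violet 2, Silver 2, Gold 7, Green 8, Red 8, Amber 7, Teal 8 (total 42).

Violet=2, Silver=2, Gold=7, Green=8, Red=8, Amber=7, Teal=8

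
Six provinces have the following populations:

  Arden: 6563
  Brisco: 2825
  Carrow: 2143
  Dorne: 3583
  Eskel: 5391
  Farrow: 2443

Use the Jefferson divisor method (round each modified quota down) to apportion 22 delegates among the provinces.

Standard divisor 22948/22 ≈ 1043.091; standard quotas: Arden 6.292, Brisco 2.708, Carrow 2.054, Dorne 3.435, Eskel 5.168, Farrow 2.342.
Rounding down gives 6, 2, 2, 3, 5, 2 = 20 seats, so the divisor must be adjusted.
With modified divisor 920: modified quotas Arden 7.134, Brisco 3.071, Carrow 2.329, Dorne 3.895, Eskel 5.860, Farrow 2.655.
Rounding down: Arden 7, Brisco 3, Carrow 2, Dorne 3, Eskel 5, Farrow 2 (total 22).

Arden 7, Brisco 3, Carrow 2, Dorne 3, Eskel 5, Farrow 2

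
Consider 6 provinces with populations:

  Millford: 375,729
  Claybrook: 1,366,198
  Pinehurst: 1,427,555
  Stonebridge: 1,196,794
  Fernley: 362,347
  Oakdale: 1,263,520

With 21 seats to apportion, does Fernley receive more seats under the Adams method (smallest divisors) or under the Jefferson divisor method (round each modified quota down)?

Adams: Millford 2, Claybrook 4, Pinehurst 5, Stonebridge 4, Fernley 2, Oakdale 4.
Jefferson: Millford 1, Claybrook 5, Pinehurst 5, Stonebridge 4, Fernley 1, Oakdale 5.
Fernley gets 2 under Adams and 1 under Jefferson.

Adams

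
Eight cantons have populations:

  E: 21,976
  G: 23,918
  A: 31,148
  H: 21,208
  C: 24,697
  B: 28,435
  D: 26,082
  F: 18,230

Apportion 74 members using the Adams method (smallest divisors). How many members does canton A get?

12

Standard divisor 195694/74 ≈ 2644.514; standard quotas: E 8.310, G 9.044, A 11.778, H 8.020, C 9.339, B 10.752, D 9.863, F 6.894.
Rounding up gives 9, 10, 12, 9, 10, 11, 10, 7 = 78 seats, so the divisor must be adjusted.
With modified divisor 2800: modified quotas E 7.849, G 8.542, A 11.124, H 7.574, C 8.820, B 10.155, D 9.315, F 6.511.
Rounding up: E 8, G 9, A 12, H 8, C 9, B 11, D 10, F 7 (total 74).
A receives 12.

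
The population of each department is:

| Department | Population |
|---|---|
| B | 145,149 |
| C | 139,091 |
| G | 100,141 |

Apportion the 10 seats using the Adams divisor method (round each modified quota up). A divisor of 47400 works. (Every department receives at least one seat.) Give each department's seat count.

B: 4; C: 3; G: 3

With modified divisor 47400: modified quotas B 3.062, C 2.934, G 2.113.
Rounding up: B 4, C 3, G 3 (total 10).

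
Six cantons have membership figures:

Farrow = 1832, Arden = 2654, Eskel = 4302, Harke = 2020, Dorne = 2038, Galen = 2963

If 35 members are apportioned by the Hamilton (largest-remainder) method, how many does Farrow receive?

The standard divisor is 15809/35 ≈ 451.686.
Standard quotas: Farrow 4.056, Arden 5.876, Eskel 9.524, Harke 4.472, Dorne 4.512, Galen 6.560.
Lower quotas: Farrow 4, Arden 5, Eskel 9, Harke 4, Dorne 4, Galen 6 (sum 32, leaving 3 seats).
Remainders in descending order: Arden 0.876, Galen 0.560, Eskel 0.524, Dorne 0.512, Harke 0.472, Farrow 0.056.
Largest remainders: Arden, Galen, Eskel receive the extra seats.
Farrow receives 4.

4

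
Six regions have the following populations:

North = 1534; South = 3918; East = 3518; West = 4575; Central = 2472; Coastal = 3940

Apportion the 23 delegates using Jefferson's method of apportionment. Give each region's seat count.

North: 1; South: 5; East: 4; West: 5; Central: 3; Coastal: 5

Standard divisor 19957/23 ≈ 867.696; standard quotas: North 1.768, South 4.515, East 4.054, West 5.273, Central 2.849, Coastal 4.541.
Rounding down gives 1, 4, 4, 5, 2, 4 = 20 seats, so the divisor must be adjusted.
With modified divisor 780: modified quotas North 1.967, South 5.023, East 4.510, West 5.865, Central 3.169, Coastal 5.051.
Rounding down: North 1, South 5, East 4, West 5, Central 3, Coastal 5 (total 23).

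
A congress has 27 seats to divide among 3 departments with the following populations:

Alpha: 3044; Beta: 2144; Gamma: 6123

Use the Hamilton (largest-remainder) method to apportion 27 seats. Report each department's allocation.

Alpha: 7; Beta: 5; Gamma: 15

Total 11311; standard divisor 11311/27 ≈ 418.926.
Standard quotas: Alpha 7.2662, Beta 5.1178, Gamma 14.6159.
Lower quotas: Alpha 7, Beta 5, Gamma 14 (sum 26, leaving 1 seat).
Remainders in descending order: Gamma 0.6159, Alpha 0.2662, Beta 0.1178.
The surplus seat goes to Gamma.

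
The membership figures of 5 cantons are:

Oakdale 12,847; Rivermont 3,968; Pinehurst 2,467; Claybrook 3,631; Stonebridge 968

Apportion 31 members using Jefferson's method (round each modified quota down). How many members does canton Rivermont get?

5

Standard divisor 23881/31 ≈ 770.355; standard quotas: Oakdale 16.677, Rivermont 5.151, Pinehurst 3.202, Claybrook 4.713, Stonebridge 1.257.
Rounding down gives 16, 5, 3, 4, 1 = 29 seats, so the divisor must be adjusted.
With modified divisor 720: modified quotas Oakdale 17.843, Rivermont 5.511, Pinehurst 3.426, Claybrook 5.043, Stonebridge 1.344.
Rounding down: Oakdale 17, Rivermont 5, Pinehurst 3, Claybrook 5, Stonebridge 1 (total 31).
Rivermont receives 5.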